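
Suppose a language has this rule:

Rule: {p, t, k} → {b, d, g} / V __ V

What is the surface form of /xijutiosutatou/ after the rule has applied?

xijudiosudadou

/t/ is a voiceless stop between vowels /u/ and /i/, so it voices to [d].
/t/ is a voiceless stop between vowels /u/ and /a/, so it voices to [d].
/t/ is a voiceless stop between vowels /a/ and /o/, so it voices to [d].
Surface form: [xijudiosudadou].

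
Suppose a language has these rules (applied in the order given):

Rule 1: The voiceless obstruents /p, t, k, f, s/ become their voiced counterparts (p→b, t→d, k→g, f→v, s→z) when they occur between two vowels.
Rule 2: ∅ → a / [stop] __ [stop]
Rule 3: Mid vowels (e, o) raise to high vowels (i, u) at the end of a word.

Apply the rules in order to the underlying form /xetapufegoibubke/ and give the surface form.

Rule 1 (intervocalic voicing): /t/ is a voiceless obstruent between vowels /e/ and /a/, so it voices to [d]. /p/ is a voiceless obstruent between vowels /a/ and /u/, so it voices to [b]. /f/ is a voiceless obstruent between vowels /u/ and /e/, so it voices to [v]. /xetapufegoibubke/ → xedabuvegoibubke.
Rule 2 (stop-cluster a-epenthesis): /b/ and /k/ form a stop–stop cluster, so [a] is inserted between them. /xedabuvegoibubke/ → xedabuvegoibubake.
Rule 3 (final vowel raising): /e/ is a mid vowel in word-final position, so it raises to [i]. /xedabuvegoibubake/ → xedabuvegoibubaki.

xedabuvegoibubaki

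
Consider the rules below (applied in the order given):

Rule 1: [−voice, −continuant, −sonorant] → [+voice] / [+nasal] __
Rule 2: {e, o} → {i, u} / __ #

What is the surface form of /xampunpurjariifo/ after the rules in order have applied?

Rule 1 (post-nasal voicing): /p/ is a voiceless stop immediately after the nasal /m/, so it voices to [b]. /p/ is a voiceless stop immediately after the nasal /n/, so it voices to [b]. /xampunpurjariifo/ → xambunburjariifo.
Rule 2 (final vowel raising): /o/ is a mid vowel in word-final position, so it raises to [u]. /xambunburjariifo/ → xambunburjariifu.

xambunburjariifu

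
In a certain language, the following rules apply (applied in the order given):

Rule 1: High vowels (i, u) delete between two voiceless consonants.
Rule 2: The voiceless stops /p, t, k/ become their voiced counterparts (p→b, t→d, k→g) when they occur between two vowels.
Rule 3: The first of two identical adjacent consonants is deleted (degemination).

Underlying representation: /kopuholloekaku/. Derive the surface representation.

Rule 1 (high vowel syncope): /u/ is a high vowel flanked by voiceless consonants /p/ and /h/, so it deletes. /kopuholloekaku/ → kopholloekaku.
Rule 2 (intervocalic voicing): /k/ is a voiceless stop between vowels /e/ and /a/, so it voices to [g]. /k/ is a voiceless stop between vowels /a/ and /u/, so it voices to [g]. /kopholloekaku/ → kopholloegagu.
Rule 3 (degemination): /ll/ is a geminate; the first /l/ deletes. /kopholloegagu/ → kopholoegagu.

kopholoegagu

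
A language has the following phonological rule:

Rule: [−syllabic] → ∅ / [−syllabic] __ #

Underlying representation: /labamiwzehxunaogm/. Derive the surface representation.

/m/ is the second consonant of a word-final cluster /gm/, so it deletes.
The other instances of /l/, /b/, /m/, /w/, /z/, /h/, /x/, /n/, /g/ do not occur in the required environment and remain unchanged.
Surface form: [labamiwzehxunaog].

labamiwzehxunaog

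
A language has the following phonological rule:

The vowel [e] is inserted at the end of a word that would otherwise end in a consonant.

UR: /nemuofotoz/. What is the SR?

nemuofotoze

the form ends in the consonant /z/, so [e] is inserted word-finally.
Surface form: [nemuofotoze].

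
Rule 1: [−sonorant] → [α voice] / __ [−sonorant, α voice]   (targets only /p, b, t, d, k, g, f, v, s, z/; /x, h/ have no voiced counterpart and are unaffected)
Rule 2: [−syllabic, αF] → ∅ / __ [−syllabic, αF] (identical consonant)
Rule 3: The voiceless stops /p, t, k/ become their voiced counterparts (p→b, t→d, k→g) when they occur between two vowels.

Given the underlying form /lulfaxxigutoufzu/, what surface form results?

lulfaxigudouvzu

Rule 1 (regressive voicing assimilation): /f/ precedes the voiced obstruent /z/, so it voices to [v] by assimilation. /lulfaxxigutoufzu/ → lulfaxxigutouvzu.
Rule 2 (degemination): /xx/ is a geminate; the first /x/ deletes. /lulfaxxigutouvzu/ → lulfaxigutouvzu.
Rule 3 (intervocalic voicing): /t/ is a voiceless stop between vowels /u/ and /o/, so it voices to [d]. /lulfaxigutouvzu/ → lulfaxigudouvzu.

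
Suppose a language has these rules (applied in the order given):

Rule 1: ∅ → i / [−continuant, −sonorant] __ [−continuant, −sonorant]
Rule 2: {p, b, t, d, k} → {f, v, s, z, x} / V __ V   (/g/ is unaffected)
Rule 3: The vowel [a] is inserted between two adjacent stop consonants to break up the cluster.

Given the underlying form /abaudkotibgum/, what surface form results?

avauzixosivigum

Rule 1 (stop-cluster i-epenthesis): /d/ and /k/ form a stop–stop cluster, so [i] is inserted between them. /b/ and /g/ form a stop–stop cluster, so [i] is inserted between them. /abaudkotibgum/ → abaudikotibigum.
Rule 2 (intervocalic spirantization): /b/ is a stop between vowels /a/ and /a/, so it spirantizes to the fricative [v]. /d/ is a stop between vowels /u/ and /i/, so it spirantizes to the fricative [z]. /k/ is a stop between vowels /i/ and /o/, so it spirantizes to the fricative [x]. /t/ is a stop between vowels /o/ and /i/, so it spirantizes to the fricative [s]. /b/ is a stop between vowels /i/ and /i/, so it spirantizes to the fricative [v]. /abaudikotibigum/ → avauzixosivigum.
Rule 3 (stop-cluster a-epenthesis): no segment meets the environment; /avauzixosivigum/ is unchanged.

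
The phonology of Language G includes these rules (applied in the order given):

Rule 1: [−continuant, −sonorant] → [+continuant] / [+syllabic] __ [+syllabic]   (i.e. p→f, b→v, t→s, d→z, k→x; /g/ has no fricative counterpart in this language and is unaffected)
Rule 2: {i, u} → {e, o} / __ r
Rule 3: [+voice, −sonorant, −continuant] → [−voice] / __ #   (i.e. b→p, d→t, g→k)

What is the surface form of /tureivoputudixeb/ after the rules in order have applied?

Rule 1 (intervocalic spirantization): /p/ is a stop between vowels /o/ and /u/, so it spirantizes to the fricative [f]. /t/ is a stop between vowels /u/ and /u/, so it spirantizes to the fricative [s]. /d/ is a stop between vowels /u/ and /i/, so it spirantizes to the fricative [z]. /tureivoputudixeb/ → tureivofusuzixeb.
Rule 2 (pre-rhotic lowering): /u/ is a high vowel immediately before /r/, so it lowers to [o]. /tureivofusuzixeb/ → toreivofusuzixeb.
Rule 3 (final devoicing): /b/ is a voiced stop in word-final position, so it devoices to [p]. /toreivofusuzixeb/ → toreivofusuzixep.

toreivofusuzixep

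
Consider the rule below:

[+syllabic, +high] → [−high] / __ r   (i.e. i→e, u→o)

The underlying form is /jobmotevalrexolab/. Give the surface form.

jobmotevalrexolab

No segment of /jobmotevalrexolab/ meets the structural description of the rule, so the form surfaces unchanged.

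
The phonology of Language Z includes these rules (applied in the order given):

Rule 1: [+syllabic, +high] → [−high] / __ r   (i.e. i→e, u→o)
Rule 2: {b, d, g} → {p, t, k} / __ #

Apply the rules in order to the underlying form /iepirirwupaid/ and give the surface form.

Rule 1 (pre-rhotic lowering): /i/ is a high vowel immediately before /r/, so it lowers to [e]. /i/ is a high vowel immediately before /r/, so it lowers to [e]. /iepirirwupaid/ → iepererwupaid.
Rule 2 (final devoicing): /d/ is a voiced stop in word-final position, so it devoices to [t]. /iepererwupaid/ → iepererwupait.

iepererwupait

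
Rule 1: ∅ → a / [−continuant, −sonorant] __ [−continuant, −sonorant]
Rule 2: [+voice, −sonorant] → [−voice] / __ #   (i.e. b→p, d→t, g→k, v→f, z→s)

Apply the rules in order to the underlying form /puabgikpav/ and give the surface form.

puabagikapaf

Rule 1 (stop-cluster a-epenthesis): /b/ and /g/ form a stop–stop cluster, so [a] is inserted between them. /k/ and /p/ form a stop–stop cluster, so [a] is inserted between them. /puabgikpav/ → puabagikapav.
Rule 2 (final devoicing): /v/ is a voiced obstruent in word-final position, so it devoices to [f]. /puabagikapav/ → puabagikapaf.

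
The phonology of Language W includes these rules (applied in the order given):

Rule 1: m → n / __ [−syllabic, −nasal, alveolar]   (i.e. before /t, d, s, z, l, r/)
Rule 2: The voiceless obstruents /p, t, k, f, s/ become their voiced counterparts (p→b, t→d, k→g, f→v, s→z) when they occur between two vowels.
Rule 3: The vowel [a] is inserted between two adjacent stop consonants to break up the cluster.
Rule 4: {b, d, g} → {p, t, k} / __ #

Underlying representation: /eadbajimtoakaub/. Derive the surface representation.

Rule 1 (nasal place assimilation): /m/ precedes the alveolar consonant /t/, so it assimilates in place to [n]. /eadbajimtoakaub/ → eadbajintoakaub.
Rule 2 (intervocalic voicing): /k/ is a voiceless obstruent between vowels /a/ and /a/, so it voices to [g]. /eadbajintoakaub/ → eadbajintoagaub.
Rule 3 (stop-cluster a-epenthesis): /d/ and /b/ form a stop–stop cluster, so [a] is inserted between them. /eadbajintoagaub/ → eadabajintoagaub.
Rule 4 (final devoicing): /b/ is a voiced stop in word-final position, so it devoices to [p]. /eadabajintoagaub/ → eadabajintoagaup.

eadabajintoagaup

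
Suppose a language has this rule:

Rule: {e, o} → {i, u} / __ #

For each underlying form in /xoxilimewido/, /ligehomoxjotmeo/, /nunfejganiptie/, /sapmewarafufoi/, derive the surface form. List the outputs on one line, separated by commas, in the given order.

xoxilimewidu, ligehomoxjotmeu, nunfejganiptii, sapmewarafufoi

/xoxilimewido/: /o/ is a mid vowel in word-final position, so it raises to [u]. → [xoxilimewidu].
/ligehomoxjotmeo/: /o/ is a mid vowel in word-final position, so it raises to [u]. → [ligehomoxjotmeu].
/nunfejganiptie/: /e/ is a mid vowel in word-final position, so it raises to [i]. → [nunfejganiptii].
/sapmewarafufoi/: the rule's environment is not met; surfaces unchanged as [sapmewarafufoi].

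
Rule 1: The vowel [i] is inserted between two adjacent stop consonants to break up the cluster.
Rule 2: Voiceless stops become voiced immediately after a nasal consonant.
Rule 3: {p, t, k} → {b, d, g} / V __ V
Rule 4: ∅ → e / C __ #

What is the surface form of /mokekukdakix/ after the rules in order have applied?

mogegugidagixe

Rule 1 (stop-cluster i-epenthesis): /k/ and /d/ form a stop–stop cluster, so [i] is inserted between them. /mokekukdakix/ → mokekukidakix.
Rule 2 (post-nasal voicing): no segment meets the environment; /mokekukidakix/ is unchanged.
Rule 3 (intervocalic voicing): /k/ is a voiceless stop between vowels /o/ and /e/, so it voices to [g]. /k/ is a voiceless stop between vowels /e/ and /u/, so it voices to [g]. /k/ is a voiceless stop between vowels /u/ and /i/, so it voices to [g]. /k/ is a voiceless stop between vowels /a/ and /i/, so it voices to [g]. /mokekukidakix/ → mogegugidagix.
Rule 4 (final e-epenthesis): the form ends in the consonant /x/, so [e] is inserted word-finally. /mogegugidagix/ → mogegugidagixe.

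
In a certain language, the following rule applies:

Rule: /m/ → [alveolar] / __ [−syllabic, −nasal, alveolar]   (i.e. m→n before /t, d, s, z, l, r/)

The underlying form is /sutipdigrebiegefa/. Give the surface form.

sutipdigrebiegefa

No segment of /sutipdigrebiegefa/ meets the structural description of the rule, so the form surfaces unchanged.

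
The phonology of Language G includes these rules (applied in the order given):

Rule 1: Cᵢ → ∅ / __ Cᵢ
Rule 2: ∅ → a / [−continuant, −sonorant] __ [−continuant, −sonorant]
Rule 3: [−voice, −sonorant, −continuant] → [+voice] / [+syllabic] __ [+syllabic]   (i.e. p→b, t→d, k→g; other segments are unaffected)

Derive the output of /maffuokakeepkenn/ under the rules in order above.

mafuogageebagen

Rule 1 (degemination): /ff/ is a geminate; the first /f/ deletes. /nn/ is a geminate; the first /n/ deletes. /maffuokakeepkenn/ → mafuokakeepken.
Rule 2 (stop-cluster a-epenthesis): /p/ and /k/ form a stop–stop cluster, so [a] is inserted between them. /mafuokakeepken/ → mafuokakeepaken.
Rule 3 (intervocalic voicing): /k/ is a voiceless stop between vowels /o/ and /a/, so it voices to [g]. /k/ is a voiceless stop between vowels /a/ and /e/, so it voices to [g]. /p/ is a voiceless stop between vowels /e/ and /a/, so it voices to [b]. /k/ is a voiceless stop between vowels /a/ and /e/, so it voices to [g]. /mafuokakeepaken/ → mafuogageebagen.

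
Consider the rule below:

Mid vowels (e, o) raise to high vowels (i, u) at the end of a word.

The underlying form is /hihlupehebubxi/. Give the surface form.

hihlupehebubxi

No segment of /hihlupehebubxi/ meets the structural description of the rule, so the form surfaces unchanged.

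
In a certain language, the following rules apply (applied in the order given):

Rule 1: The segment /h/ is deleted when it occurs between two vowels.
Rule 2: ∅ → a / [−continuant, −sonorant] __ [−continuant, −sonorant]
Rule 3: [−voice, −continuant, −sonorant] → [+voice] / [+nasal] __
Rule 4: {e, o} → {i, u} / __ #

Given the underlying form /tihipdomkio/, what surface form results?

tiipadomgiu

Rule 1 (intervocalic h-deletion): /h/ occurs between vowels /i/ and /i/, so it deletes. /tihipdomkio/ → tiipdomkio.
Rule 2 (stop-cluster a-epenthesis): /p/ and /d/ form a stop–stop cluster, so [a] is inserted between them. /tiipdomkio/ → tiipadomkio.
Rule 3 (post-nasal voicing): /k/ is a voiceless stop immediately after the nasal /m/, so it voices to [g]. /tiipadomkio/ → tiipadomgio.
Rule 4 (final vowel raising): /o/ is a mid vowel in word-final position, so it raises to [u]. /tiipadomgio/ → tiipadomgiu.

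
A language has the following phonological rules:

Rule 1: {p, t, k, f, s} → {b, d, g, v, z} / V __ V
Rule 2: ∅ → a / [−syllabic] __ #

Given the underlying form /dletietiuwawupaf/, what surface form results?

Rule 1 (intervocalic voicing): /t/ is a voiceless obstruent between vowels /e/ and /i/, so it voices to [d]. /t/ is a voiceless obstruent between vowels /e/ and /i/, so it voices to [d]. /p/ is a voiceless obstruent between vowels /u/ and /a/, so it voices to [b]. /dletietiuwawupaf/ → dlediediuwawubaf.
Rule 2 (final a-epenthesis): the form ends in the consonant /f/, so [a] is inserted word-finally. /dlediediuwawubaf/ → dlediediuwawubafa.

dlediediuwawubafa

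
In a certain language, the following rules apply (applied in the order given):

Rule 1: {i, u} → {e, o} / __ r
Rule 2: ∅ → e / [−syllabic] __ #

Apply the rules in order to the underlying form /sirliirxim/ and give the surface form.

serlierxime

Rule 1 (pre-rhotic lowering): /i/ is a high vowel immediately before /r/, so it lowers to [e]. /i/ is a high vowel immediately before /r/, so it lowers to [e]. /sirliirxim/ → serlierxim.
Rule 2 (final e-epenthesis): the form ends in the consonant /m/, so [e] is inserted word-finally. /serlierxim/ → serlierxime.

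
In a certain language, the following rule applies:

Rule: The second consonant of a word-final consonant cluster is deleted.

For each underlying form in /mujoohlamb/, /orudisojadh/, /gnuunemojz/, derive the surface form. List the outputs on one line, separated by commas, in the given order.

mujoohlam, orudisojad, gnuunemoj

/mujoohlamb/: /b/ is the second consonant of a word-final cluster /mb/, so it deletes. → [mujoohlam].
/orudisojadh/: /h/ is the second consonant of a word-final cluster /dh/, so it deletes. → [orudisojad].
/gnuunemojz/: /z/ is the second consonant of a word-final cluster /jz/, so it deletes. → [gnuunemoj].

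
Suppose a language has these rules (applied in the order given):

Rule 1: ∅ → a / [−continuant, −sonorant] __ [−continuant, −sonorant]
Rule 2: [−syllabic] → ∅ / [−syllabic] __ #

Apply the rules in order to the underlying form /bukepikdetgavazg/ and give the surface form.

bukepikadetagavaz

Rule 1 (stop-cluster a-epenthesis): /k/ and /d/ form a stop–stop cluster, so [a] is inserted between them. /t/ and /g/ form a stop–stop cluster, so [a] is inserted between them. /bukepikdetgavazg/ → bukepikadetagavazg.
Rule 2 (final cluster simplification): /g/ is the second consonant of a word-final cluster /zg/, so it deletes. /bukepikadetagavazg/ → bukepikadetagavaz.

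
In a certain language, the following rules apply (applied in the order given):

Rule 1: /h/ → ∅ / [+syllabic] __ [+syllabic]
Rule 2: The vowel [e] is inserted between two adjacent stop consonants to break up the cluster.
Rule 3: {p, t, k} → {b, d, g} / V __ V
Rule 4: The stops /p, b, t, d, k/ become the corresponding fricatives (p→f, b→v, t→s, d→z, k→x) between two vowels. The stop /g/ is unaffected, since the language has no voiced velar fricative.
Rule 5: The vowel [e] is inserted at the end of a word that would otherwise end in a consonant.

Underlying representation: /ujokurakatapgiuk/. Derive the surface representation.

ujoguragazavegiuke

Rule 1 (intervocalic h-deletion): no segment meets the environment; /ujokurakatapgiuk/ is unchanged.
Rule 2 (stop-cluster e-epenthesis): /p/ and /g/ form a stop–stop cluster, so [e] is inserted between them. /ujokurakatapgiuk/ → ujokurakatapegiuk.
Rule 3 (intervocalic voicing): /k/ is a voiceless stop between vowels /o/ and /u/, so it voices to [g]. /k/ is a voiceless stop between vowels /a/ and /a/, so it voices to [g]. /t/ is a voiceless stop between vowels /a/ and /a/, so it voices to [d]. /p/ is a voiceless stop between vowels /a/ and /e/, so it voices to [b]. /ujokurakatapegiuk/ → ujoguragadabegiuk.
Rule 4 (intervocalic spirantization): /d/ is a stop between vowels /a/ and /a/, so it spirantizes to the fricative [z]. /b/ is a stop between vowels /a/ and /e/, so it spirantizes to the fricative [v]. /ujoguragadabegiuk/ → ujoguragazavegiuk.
Rule 5 (final e-epenthesis): the form ends in the consonant /k/, so [e] is inserted word-finally. /ujoguragazavegiuk/ → ujoguragazavegiuke.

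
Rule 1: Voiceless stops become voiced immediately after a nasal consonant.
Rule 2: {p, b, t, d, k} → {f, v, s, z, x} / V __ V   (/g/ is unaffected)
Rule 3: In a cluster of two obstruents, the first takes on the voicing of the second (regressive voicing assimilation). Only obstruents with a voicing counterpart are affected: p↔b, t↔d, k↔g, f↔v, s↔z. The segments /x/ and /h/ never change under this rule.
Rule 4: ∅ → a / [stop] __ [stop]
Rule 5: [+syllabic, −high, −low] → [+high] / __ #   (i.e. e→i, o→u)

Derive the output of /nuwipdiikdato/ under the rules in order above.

Rule 1 (post-nasal voicing): no segment meets the environment; /nuwipdiikdato/ is unchanged.
Rule 2 (intervocalic spirantization): /t/ is a stop between vowels /a/ and /o/, so it spirantizes to the fricative [s]. /nuwipdiikdato/ → nuwipdiikdaso.
Rule 3 (regressive voicing assimilation): /p/ precedes the voiced obstruent /d/, so it voices to [b] by assimilation. /k/ precedes the voiced obstruent /d/, so it voices to [g] by assimilation. /nuwipdiikdaso/ → nuwibdiigdaso.
Rule 4 (stop-cluster a-epenthesis): /b/ and /d/ form a stop–stop cluster, so [a] is inserted between them. /g/ and /d/ form a stop–stop cluster, so [a] is inserted between them. /nuwibdiigdaso/ → nuwibadiigadaso.
Rule 5 (final vowel raising): /o/ is a mid vowel in word-final position, so it raises to [u]. /nuwibadiigadaso/ → nuwibadiigadasu.

nuwibadiigadasu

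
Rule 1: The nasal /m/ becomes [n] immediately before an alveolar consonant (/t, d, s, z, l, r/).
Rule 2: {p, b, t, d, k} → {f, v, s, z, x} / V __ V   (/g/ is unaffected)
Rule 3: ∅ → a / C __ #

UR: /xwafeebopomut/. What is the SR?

xwafeevofomuta

Rule 1 (nasal place assimilation): no segment meets the environment; /xwafeebopomut/ is unchanged.
Rule 2 (intervocalic spirantization): /b/ is a stop between vowels /e/ and /o/, so it spirantizes to the fricative [v]. /p/ is a stop between vowels /o/ and /o/, so it spirantizes to the fricative [f]. /xwafeebopomut/ → xwafeevofomut.
Rule 3 (final a-epenthesis): the form ends in the consonant /t/, so [a] is inserted word-finally. /xwafeevofomut/ → xwafeevofomuta.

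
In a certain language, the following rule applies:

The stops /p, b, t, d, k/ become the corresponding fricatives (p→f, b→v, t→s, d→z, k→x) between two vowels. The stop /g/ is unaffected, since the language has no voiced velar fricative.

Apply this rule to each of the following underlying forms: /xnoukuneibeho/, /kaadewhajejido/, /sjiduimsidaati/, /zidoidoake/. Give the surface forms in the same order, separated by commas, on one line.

xnouxuneiveho, kaazewhajejizo, sjizuimsizaasi, zizoizoaxe

/xnoukuneibeho/: /k/ is a stop between vowels /u/ and /u/, so it spirantizes to the fricative [x]. /b/ is a stop between vowels /i/ and /e/, so it spirantizes to the fricative [v]. → [xnouxuneiveho].
/kaadewhajejido/: /d/ is a stop between vowels /a/ and /e/, so it spirantizes to the fricative [z]. /d/ is a stop between vowels /i/ and /o/, so it spirantizes to the fricative [z]. → [kaazewhajejizo].
/sjiduimsidaati/: /d/ is a stop between vowels /i/ and /u/, so it spirantizes to the fricative [z]. /d/ is a stop between vowels /i/ and /a/, so it spirantizes to the fricative [z]. /t/ is a stop between vowels /a/ and /i/, so it spirantizes to the fricative [s]. → [sjizuimsizaasi].
/zidoidoake/: /d/ is a stop between vowels /i/ and /o/, so it spirantizes to the fricative [z]. /d/ is a stop between vowels /i/ and /o/, so it spirantizes to the fricative [z]. /k/ is a stop between vowels /a/ and /e/, so it spirantizes to the fricative [x]. → [zizoizoaxe].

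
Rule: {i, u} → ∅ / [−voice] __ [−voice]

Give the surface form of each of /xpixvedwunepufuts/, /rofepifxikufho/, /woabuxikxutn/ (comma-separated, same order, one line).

/xpixvedwunepufuts/: /i/ is a high vowel flanked by voiceless consonants /p/ and /x/, so it deletes. /u/ is a high vowel flanked by voiceless consonants /p/ and /f/, so it deletes. /u/ is a high vowel flanked by voiceless consonants /f/ and /t/, so it deletes. → [xpxvedwunepfts].
/rofepifxikufho/: /i/ is a high vowel flanked by voiceless consonants /p/ and /f/, so it deletes. /i/ is a high vowel flanked by voiceless consonants /x/ and /k/, so it deletes. /u/ is a high vowel flanked by voiceless consonants /k/ and /f/, so it deletes. → [rofepfxkfho].
/woabuxikxutn/: /i/ is a high vowel flanked by voiceless consonants /x/ and /k/, so it deletes. /u/ is a high vowel flanked by voiceless consonants /x/ and /t/, so it deletes. → [woabuxkxtn].

xpxvedwunepfts, rofepfxkfho, woabuxkxtn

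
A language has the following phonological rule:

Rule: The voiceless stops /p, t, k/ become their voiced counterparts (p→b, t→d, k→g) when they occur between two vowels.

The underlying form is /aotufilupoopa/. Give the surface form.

aodufilubooba

/t/ is a voiceless stop between vowels /o/ and /u/, so it voices to [d].
/p/ is a voiceless stop between vowels /u/ and /o/, so it voices to [b].
/p/ is a voiceless stop between vowels /o/ and /a/, so it voices to [b].
Surface form: [aodufilubooba].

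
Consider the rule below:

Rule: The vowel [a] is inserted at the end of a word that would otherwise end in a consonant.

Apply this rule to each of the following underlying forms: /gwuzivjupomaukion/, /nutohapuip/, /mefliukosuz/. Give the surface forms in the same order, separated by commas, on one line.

gwuzivjupomaukiona, nutohapuipa, mefliukosuza

/gwuzivjupomaukion/: the form ends in the consonant /n/, so [a] is inserted word-finally. → [gwuzivjupomaukiona].
/nutohapuip/: the form ends in the consonant /p/, so [a] is inserted word-finally. → [nutohapuipa].
/mefliukosuz/: the form ends in the consonant /z/, so [a] is inserted word-finally. → [mefliukosuza].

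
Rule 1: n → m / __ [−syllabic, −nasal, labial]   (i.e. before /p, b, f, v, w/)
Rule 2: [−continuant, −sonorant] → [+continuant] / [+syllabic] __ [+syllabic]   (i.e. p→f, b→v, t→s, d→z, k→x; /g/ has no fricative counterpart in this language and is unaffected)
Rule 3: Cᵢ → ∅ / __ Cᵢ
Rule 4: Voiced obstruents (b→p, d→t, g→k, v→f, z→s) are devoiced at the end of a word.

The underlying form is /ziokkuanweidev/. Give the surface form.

Rule 1 (nasal place assimilation): /n/ precedes the labial consonant /w/, so it assimilates in place to [m]. /ziokkuanweidev/ → ziokkuamweidev.
Rule 2 (intervocalic spirantization): /d/ is a stop between vowels /i/ and /e/, so it spirantizes to the fricative [z]. /ziokkuamweidev/ → ziokkuamweizev.
Rule 3 (degemination): /kk/ is a geminate; the first /k/ deletes. /ziokkuamweizev/ → ziokuamweizev.
Rule 4 (final devoicing): /v/ is a voiced obstruent in word-final position, so it devoices to [f]. /ziokuamweizev/ → ziokuamweizef.

ziokuamweizef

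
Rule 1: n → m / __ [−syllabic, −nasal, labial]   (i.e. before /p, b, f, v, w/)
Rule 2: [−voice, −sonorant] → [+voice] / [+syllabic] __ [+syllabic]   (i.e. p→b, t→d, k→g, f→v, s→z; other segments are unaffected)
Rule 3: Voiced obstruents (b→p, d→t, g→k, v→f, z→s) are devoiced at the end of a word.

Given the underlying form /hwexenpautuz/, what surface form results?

Rule 1 (nasal place assimilation): /n/ precedes the labial consonant /p/, so it assimilates in place to [m]. /hwexenpautuz/ → hwexempautuz.
Rule 2 (intervocalic voicing): /t/ is a voiceless obstruent between vowels /u/ and /u/, so it voices to [d]. /hwexempautuz/ → hwexempauduz.
Rule 3 (final devoicing): /z/ is a voiced obstruent in word-final position, so it devoices to [s]. /hwexempauduz/ → hwexempaudus.

hwexempaudus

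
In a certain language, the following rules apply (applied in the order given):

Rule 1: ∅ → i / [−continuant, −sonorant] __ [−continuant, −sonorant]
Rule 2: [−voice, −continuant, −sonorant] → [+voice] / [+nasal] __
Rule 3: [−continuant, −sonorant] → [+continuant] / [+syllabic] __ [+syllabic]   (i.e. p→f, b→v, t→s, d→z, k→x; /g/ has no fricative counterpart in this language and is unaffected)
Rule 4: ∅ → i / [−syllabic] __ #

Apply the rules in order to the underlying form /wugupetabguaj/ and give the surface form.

Rule 1 (stop-cluster i-epenthesis): /b/ and /g/ form a stop–stop cluster, so [i] is inserted between them. /wugupetabguaj/ → wugupetabiguaj.
Rule 2 (post-nasal voicing): no segment meets the environment; /wugupetabiguaj/ is unchanged.
Rule 3 (intervocalic spirantization): /p/ is a stop between vowels /u/ and /e/, so it spirantizes to the fricative [f]. /t/ is a stop between vowels /e/ and /a/, so it spirantizes to the fricative [s]. /b/ is a stop between vowels /a/ and /i/, so it spirantizes to the fricative [v]. /wugupetabiguaj/ → wugufesaviguaj.
Rule 4 (final i-epenthesis): the form ends in the consonant /j/, so [i] is inserted word-finally. /wugufesaviguaj/ → wugufesaviguaji.

wugufesaviguaji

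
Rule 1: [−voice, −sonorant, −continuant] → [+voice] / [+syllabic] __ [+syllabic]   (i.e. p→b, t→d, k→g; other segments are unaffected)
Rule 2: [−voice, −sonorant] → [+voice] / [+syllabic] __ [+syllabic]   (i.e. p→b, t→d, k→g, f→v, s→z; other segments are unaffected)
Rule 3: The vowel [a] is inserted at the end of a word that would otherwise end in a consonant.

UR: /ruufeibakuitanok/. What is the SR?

Rule 1 (intervocalic voicing): /k/ is a voiceless stop between vowels /a/ and /u/, so it voices to [g]. /t/ is a voiceless stop between vowels /i/ and /a/, so it voices to [d]. /ruufeibakuitanok/ → ruufeibaguidanok.
Rule 2 (intervocalic voicing): /f/ is a voiceless obstruent between vowels /u/ and /e/, so it voices to [v]. /ruufeibaguidanok/ → ruuveibaguidanok.
Rule 3 (final a-epenthesis): the form ends in the consonant /k/, so [a] is inserted word-finally. /ruuveibaguidanok/ → ruuveibaguidanoka.

ruuveibaguidanoka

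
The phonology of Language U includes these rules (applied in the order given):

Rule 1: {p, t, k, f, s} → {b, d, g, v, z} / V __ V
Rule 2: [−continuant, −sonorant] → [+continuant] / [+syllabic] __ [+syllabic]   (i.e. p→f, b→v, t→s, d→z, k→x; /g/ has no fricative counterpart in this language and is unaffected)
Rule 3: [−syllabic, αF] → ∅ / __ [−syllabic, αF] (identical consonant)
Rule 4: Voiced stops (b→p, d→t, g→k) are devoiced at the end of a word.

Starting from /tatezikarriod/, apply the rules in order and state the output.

tazezigariot

Rule 1 (intervocalic voicing): /t/ is a voiceless obstruent between vowels /a/ and /e/, so it voices to [d]. /k/ is a voiceless obstruent between vowels /i/ and /a/, so it voices to [g]. /tatezikarriod/ → tadezigarriod.
Rule 2 (intervocalic spirantization): /d/ is a stop between vowels /a/ and /e/, so it spirantizes to the fricative [z]. /tadezigarriod/ → tazezigarriod.
Rule 3 (degemination): /rr/ is a geminate; the first /r/ deletes. /tazezigarriod/ → tazezigariod.
Rule 4 (final devoicing): /d/ is a voiced stop in word-final position, so it devoices to [t]. /tazezigariod/ → tazezigariot.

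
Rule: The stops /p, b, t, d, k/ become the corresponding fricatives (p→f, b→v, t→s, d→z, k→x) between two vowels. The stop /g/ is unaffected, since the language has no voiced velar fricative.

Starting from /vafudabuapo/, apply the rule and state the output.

vafuzavuafo

/d/ is a stop between vowels /u/ and /a/, so it spirantizes to the fricative [z].
/b/ is a stop between vowels /a/ and /u/, so it spirantizes to the fricative [v].
/p/ is a stop between vowels /a/ and /o/, so it spirantizes to the fricative [f].
Surface form: [vafuzavuafo].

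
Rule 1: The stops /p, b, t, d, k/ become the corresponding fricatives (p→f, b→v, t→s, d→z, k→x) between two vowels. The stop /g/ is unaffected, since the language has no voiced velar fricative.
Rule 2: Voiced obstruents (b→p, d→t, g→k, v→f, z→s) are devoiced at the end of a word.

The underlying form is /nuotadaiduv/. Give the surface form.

Rule 1 (intervocalic spirantization): /t/ is a stop between vowels /o/ and /a/, so it spirantizes to the fricative [s]. /d/ is a stop between vowels /a/ and /a/, so it spirantizes to the fricative [z]. /d/ is a stop between vowels /i/ and /u/, so it spirantizes to the fricative [z]. /nuotadaiduv/ → nuosazaizuv.
Rule 2 (final devoicing): /v/ is a voiced obstruent in word-final position, so it devoices to [f]. /nuosazaizuv/ → nuosazaizuf.

nuosazaizuf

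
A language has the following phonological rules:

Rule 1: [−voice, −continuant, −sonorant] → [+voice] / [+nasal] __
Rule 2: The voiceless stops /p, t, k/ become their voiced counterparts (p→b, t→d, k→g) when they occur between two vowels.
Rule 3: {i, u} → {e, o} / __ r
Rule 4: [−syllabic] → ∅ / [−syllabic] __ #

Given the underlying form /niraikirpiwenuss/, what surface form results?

neraigerpiwenus

Rule 1 (post-nasal voicing): no segment meets the environment; /niraikirpiwenuss/ is unchanged.
Rule 2 (intervocalic voicing): /k/ is a voiceless stop between vowels /i/ and /i/, so it voices to [g]. /niraikirpiwenuss/ → niraigirpiwenuss.
Rule 3 (pre-rhotic lowering): /i/ is a high vowel immediately before /r/, so it lowers to [e]. /i/ is a high vowel immediately before /r/, so it lowers to [e]. /niraigirpiwenuss/ → neraigerpiwenuss.
Rule 4 (final cluster simplification): /s/ is the second consonant of a word-final cluster /ss/, so it deletes. /neraigerpiwenuss/ → neraigerpiwenus.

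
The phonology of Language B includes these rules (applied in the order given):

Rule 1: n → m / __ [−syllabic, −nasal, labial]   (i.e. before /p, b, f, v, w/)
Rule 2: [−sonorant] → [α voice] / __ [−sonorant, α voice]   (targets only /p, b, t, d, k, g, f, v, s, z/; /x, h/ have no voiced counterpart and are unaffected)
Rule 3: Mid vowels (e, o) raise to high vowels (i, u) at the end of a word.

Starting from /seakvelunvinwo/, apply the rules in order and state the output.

Rule 1 (nasal place assimilation): /n/ precedes the labial consonant /v/, so it assimilates in place to [m]. /n/ precedes the labial consonant /w/, so it assimilates in place to [m]. /seakvelunvinwo/ → seakvelumvimwo.
Rule 2 (regressive voicing assimilation): /k/ precedes the voiced obstruent /v/, so it voices to [g] by assimilation. /seakvelumvimwo/ → seagvelumvimwo.
Rule 3 (final vowel raising): /o/ is a mid vowel in word-final position, so it raises to [u]. /seagvelumvimwo/ → seagvelumvimwu.

seagvelumvimwu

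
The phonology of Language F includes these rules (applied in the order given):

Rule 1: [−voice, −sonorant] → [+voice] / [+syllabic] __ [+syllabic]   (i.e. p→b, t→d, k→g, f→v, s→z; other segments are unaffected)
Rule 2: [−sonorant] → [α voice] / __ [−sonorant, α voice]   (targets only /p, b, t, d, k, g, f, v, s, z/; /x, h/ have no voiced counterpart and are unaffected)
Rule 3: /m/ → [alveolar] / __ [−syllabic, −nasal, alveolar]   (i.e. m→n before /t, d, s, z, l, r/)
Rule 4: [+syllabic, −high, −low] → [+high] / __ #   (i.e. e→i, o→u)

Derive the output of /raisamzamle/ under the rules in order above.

raizanzanli

Rule 1 (intervocalic voicing): /s/ is a voiceless obstruent between vowels /i/ and /a/, so it voices to [z]. /raisamzamle/ → raizamzamle.
Rule 2 (regressive voicing assimilation): no segment meets the environment; /raizamzamle/ is unchanged.
Rule 3 (nasal place assimilation): /m/ precedes the alveolar consonant /z/, so it assimilates in place to [n]. /m/ precedes the alveolar consonant /l/, so it assimilates in place to [n]. /raizamzamle/ → raizanzanle.
Rule 4 (final vowel raising): /e/ is a mid vowel in word-final position, so it raises to [i]. /raizanzanle/ → raizanzanli.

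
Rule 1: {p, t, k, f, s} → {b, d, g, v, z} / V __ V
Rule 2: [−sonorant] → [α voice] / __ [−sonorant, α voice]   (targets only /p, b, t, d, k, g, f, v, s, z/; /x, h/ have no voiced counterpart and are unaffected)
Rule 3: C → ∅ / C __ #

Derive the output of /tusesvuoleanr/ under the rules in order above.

Rule 1 (intervocalic voicing): /s/ is a voiceless obstruent between vowels /u/ and /e/, so it voices to [z]. /tusesvuoleanr/ → tuzesvuoleanr.
Rule 2 (regressive voicing assimilation): /s/ precedes the voiced obstruent /v/, so it voices to [z] by assimilation. /tuzesvuoleanr/ → tuzezvuoleanr.
Rule 3 (final cluster simplification): /r/ is the second consonant of a word-final cluster /nr/, so it deletes. /tuzezvuoleanr/ → tuzezvuolean.

tuzezvuolean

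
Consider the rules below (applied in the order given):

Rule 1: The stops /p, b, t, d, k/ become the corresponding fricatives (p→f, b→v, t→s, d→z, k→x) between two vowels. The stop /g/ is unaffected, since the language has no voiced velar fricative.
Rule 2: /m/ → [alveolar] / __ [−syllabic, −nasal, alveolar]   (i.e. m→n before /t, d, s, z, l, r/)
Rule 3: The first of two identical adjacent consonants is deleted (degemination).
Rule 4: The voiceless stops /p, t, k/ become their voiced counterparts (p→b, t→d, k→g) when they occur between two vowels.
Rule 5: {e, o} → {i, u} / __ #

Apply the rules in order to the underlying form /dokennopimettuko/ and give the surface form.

Rule 1 (intervocalic spirantization): /k/ is a stop between vowels /o/ and /e/, so it spirantizes to the fricative [x]. /p/ is a stop between vowels /o/ and /i/, so it spirantizes to the fricative [f]. /k/ is a stop between vowels /u/ and /o/, so it spirantizes to the fricative [x]. /dokennopimettuko/ → doxennofimettuxo.
Rule 2 (nasal place assimilation): no segment meets the environment; /doxennofimettuxo/ is unchanged.
Rule 3 (degemination): /nn/ is a geminate; the first /n/ deletes. /tt/ is a geminate; the first /t/ deletes. /doxennofimettuxo/ → doxenofimetuxo.
Rule 4 (intervocalic voicing): /t/ is a voiceless stop between vowels /e/ and /u/, so it voices to [d]. /doxenofimetuxo/ → doxenofimeduxo.
Rule 5 (final vowel raising): /o/ is a mid vowel in word-final position, so it raises to [u]. /doxenofimeduxo/ → doxenofimeduxu.

doxenofimeduxu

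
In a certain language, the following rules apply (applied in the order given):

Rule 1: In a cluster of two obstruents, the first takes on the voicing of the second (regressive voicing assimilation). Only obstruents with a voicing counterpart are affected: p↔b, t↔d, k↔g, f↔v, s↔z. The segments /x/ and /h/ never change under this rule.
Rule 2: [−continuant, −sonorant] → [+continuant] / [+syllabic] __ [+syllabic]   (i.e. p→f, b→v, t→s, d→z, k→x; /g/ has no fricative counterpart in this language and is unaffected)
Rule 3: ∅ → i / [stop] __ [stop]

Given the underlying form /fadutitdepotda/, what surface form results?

Rule 1 (regressive voicing assimilation): /t/ precedes the voiced obstruent /d/, so it voices to [d] by assimilation. /t/ precedes the voiced obstruent /d/, so it voices to [d] by assimilation. /fadutitdepotda/ → fadutiddepodda.
Rule 2 (intervocalic spirantization): /d/ is a stop between vowels /a/ and /u/, so it spirantizes to the fricative [z]. /t/ is a stop between vowels /u/ and /i/, so it spirantizes to the fricative [s]. /p/ is a stop between vowels /e/ and /o/, so it spirantizes to the fricative [f]. /fadutiddepodda/ → fazusiddefodda.
Rule 3 (stop-cluster i-epenthesis): /d/ and /d/ form a stop–stop cluster, so [i] is inserted between them. /d/ and /d/ form a stop–stop cluster, so [i] is inserted between them. /fazusiddefodda/ → fazusididefodida.

fazusididefodida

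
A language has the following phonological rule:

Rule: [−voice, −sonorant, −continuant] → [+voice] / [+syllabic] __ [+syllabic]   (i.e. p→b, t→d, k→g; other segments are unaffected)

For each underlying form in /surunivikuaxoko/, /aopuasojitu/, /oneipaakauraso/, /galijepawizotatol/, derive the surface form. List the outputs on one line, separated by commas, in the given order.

suruniviguaxogo, aobuasojidu, oneibaagauraso, galijebawizodadol

/surunivikuaxoko/: /k/ is a voiceless stop between vowels /i/ and /u/, so it voices to [g]. /k/ is a voiceless stop between vowels /o/ and /o/, so it voices to [g]. → [suruniviguaxogo].
/aopuasojitu/: /p/ is a voiceless stop between vowels /o/ and /u/, so it voices to [b]. /t/ is a voiceless stop between vowels /i/ and /u/, so it voices to [d]. → [aobuasojidu].
/oneipaakauraso/: /p/ is a voiceless stop between vowels /i/ and /a/, so it voices to [b]. /k/ is a voiceless stop between vowels /a/ and /a/, so it voices to [g]. → [oneibaagauraso].
/galijepawizotatol/: /p/ is a voiceless stop between vowels /e/ and /a/, so it voices to [b]. /t/ is a voiceless stop between vowels /o/ and /a/, so it voices to [d]. /t/ is a voiceless stop between vowels /a/ and /o/, so it voices to [d]. → [galijebawizodadol].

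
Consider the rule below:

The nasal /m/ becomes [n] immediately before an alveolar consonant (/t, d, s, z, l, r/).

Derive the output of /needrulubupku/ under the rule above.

needrulubupku

No segment of /needrulubupku/ meets the structural description of the rule, so the form surfaces unchanged.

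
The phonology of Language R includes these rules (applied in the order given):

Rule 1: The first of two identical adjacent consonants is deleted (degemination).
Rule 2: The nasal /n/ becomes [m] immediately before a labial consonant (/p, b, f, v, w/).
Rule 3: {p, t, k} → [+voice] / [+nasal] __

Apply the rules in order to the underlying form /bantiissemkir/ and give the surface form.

Rule 1 (degemination): /ss/ is a geminate; the first /s/ deletes. /bantiissemkir/ → bantiisemkir.
Rule 2 (nasal place assimilation): no segment meets the environment; /bantiisemkir/ is unchanged.
Rule 3 (post-nasal voicing): /t/ is a voiceless stop immediately after the nasal /n/, so it voices to [d]. /k/ is a voiceless stop immediately after the nasal /m/, so it voices to [g]. /bantiisemkir/ → bandiisemgir.

bandiisemgir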